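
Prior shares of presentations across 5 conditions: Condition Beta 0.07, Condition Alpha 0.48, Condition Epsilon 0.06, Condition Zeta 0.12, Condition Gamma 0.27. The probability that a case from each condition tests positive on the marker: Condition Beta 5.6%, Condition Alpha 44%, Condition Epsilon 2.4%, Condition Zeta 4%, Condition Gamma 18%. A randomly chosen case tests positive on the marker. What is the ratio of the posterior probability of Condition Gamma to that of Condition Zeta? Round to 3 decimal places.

10.125

By Bayes' rule, posterior ∝ prior × likelihood:
  Condition Beta: 0.07 × 0.056 = 0.00392
  Condition Alpha: 0.48 × 0.44 = 0.2112
  Condition Epsilon: 0.06 × 0.024 = 0.00144
  Condition Zeta: 0.12 × 0.04 = 0.0048
  Condition Gamma: 0.27 × 0.18 = 0.0486
Normalizing constant = 0.26996.
The ratio is 0.0486 / 0.0048 (the normalizer cancels) = 10.125.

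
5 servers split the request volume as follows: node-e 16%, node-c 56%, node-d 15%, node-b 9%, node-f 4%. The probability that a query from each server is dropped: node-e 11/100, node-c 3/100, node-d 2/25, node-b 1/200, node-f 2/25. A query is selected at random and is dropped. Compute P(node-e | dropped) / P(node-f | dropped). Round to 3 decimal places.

Unnormalized posteriors (prior × likelihood):
  node-e: 0.16 × 0.11 = 0.0176
  node-c: 0.56 × 0.03 = 0.0168
  node-d: 0.15 × 0.08 = 0.012
  node-b: 0.09 × 0.005 = 0.00045
  node-f: 0.04 × 0.08 = 0.0032
Total = 0.05005.
The ratio is 0.0176 / 0.0032 (the normalizer cancels) = 5.500.

5.500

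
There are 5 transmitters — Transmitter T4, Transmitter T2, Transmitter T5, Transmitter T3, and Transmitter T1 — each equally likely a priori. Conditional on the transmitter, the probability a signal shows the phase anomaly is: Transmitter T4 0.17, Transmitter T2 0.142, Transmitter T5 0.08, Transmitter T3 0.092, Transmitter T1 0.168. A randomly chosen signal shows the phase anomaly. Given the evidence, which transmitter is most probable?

Transmitter T4

Since the prior is uniform, the posterior is proportional to the likelihood:
  Transmitter T4: 0.17
  Transmitter T2: 0.142
  Transmitter T5: 0.08
  Transmitter T3: 0.092
  Transmitter T1: 0.168
Total = 0.652.
Largest term belongs to Transmitter T4, so Transmitter T4 is most probable.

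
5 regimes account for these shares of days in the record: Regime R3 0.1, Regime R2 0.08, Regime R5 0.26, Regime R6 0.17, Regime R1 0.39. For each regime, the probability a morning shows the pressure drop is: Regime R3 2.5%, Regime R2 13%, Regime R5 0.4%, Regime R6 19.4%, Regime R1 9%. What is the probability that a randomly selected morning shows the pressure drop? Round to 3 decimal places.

0.082

Prior × likelihood for each hypothesis:
  Regime R3: 0.1 × 0.025 = 0.0025
  Regime R2: 0.08 × 0.13 = 0.0104
  Regime R5: 0.26 × 0.004 = 0.00104
  Regime R6: 0.17 × 0.194 = 0.03298
  Regime R1: 0.39 × 0.09 = 0.0351
P(drop) = 0.0025 + 0.0104 + 0.00104 + 0.03298 + 0.0351 = 0.08202 → 0.082.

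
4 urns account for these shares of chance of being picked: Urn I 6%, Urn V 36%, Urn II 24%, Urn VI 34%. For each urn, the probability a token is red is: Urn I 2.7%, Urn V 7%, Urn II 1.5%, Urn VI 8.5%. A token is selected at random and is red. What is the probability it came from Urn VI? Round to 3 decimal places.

Unnormalized posteriors (prior × likelihood):
  Urn I: 0.06 × 0.027 = 0.00162
  Urn V: 0.36 × 0.07 = 0.0252
  Urn II: 0.24 × 0.015 = 0.0036
  Urn VI: 0.34 × 0.085 = 0.0289
Sum = 0.05932.
P(Urn VI | evidence) = 0.0289 / 0.05932 ≈ 0.487.

0.487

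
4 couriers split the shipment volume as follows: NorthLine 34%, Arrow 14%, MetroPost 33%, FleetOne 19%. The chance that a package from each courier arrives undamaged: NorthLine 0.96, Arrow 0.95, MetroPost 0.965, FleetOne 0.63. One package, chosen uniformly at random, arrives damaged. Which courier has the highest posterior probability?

Taking complements, P(damaged | each) = NorthLine 0.04, Arrow 0.05, MetroPost 0.035, FleetOne 0.37.
Compute prior × likelihood for every hypothesis:
  NorthLine: 0.34 × 0.04 = 0.0136
  Arrow: 0.14 × 0.05 = 0.007
  MetroPost: 0.33 × 0.035 = 0.01155
  FleetOne: 0.19 × 0.37 = 0.0703
Total = 0.10245.
Largest term belongs to FleetOne, so FleetOne is most probable.

FleetOne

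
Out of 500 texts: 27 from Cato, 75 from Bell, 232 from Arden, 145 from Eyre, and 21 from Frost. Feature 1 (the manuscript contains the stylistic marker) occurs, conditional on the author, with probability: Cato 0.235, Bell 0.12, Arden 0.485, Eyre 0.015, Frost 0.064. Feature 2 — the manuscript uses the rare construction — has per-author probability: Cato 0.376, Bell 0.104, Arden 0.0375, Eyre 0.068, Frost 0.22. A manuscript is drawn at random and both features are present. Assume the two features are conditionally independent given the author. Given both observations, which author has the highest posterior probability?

Arden

Prior × likelihood for each hypothesis:
  Cato: 0.054 × 0.235 × 0.376 = 0.00477144
  Bell: 0.15 × 0.12 × 0.104 = 0.001872
  Arden: 0.464 × 0.485 × 0.0375 = 0.008439
  Eyre: 0.29 × 0.015 × 0.068 = 0.0002958
  Frost: 0.042 × 0.064 × 0.22 = 0.00059136
Total = 0.0159696.
Largest term belongs to Arden, so Arden is most probable.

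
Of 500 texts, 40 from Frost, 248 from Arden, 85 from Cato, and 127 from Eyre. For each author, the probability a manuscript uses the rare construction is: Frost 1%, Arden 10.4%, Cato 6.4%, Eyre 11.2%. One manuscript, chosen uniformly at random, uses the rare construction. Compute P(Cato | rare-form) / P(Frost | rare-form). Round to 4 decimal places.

13.6000

Prior × likelihood for each hypothesis:
  Frost: 0.08 × 0.01 = 0.0008
  Arden: 0.496 × 0.104 = 0.051584
  Cato: 0.17 × 0.064 = 0.01088
  Eyre: 0.254 × 0.112 = 0.028448
Sum = 0.091712.
The ratio is 0.01088 / 0.0008 (the normalizer cancels) = 13.6000.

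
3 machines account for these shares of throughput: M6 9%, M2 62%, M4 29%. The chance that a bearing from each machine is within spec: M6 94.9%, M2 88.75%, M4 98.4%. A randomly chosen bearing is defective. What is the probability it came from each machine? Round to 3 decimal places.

M6 0.058, M2 0.883, M4 0.059

Taking complements, P(defective | each) = M6 0.051, M2 0.1125, M4 0.016.
Prior × likelihood for each hypothesis:
  M6: 0.09 × 0.051 = 0.00459
  M2: 0.62 × 0.1125 = 0.06975
  M4: 0.29 × 0.016 = 0.00464
Sum = 0.07898.
P(M6 | defective) = 0.00459/0.07898 ≈ 0.058
P(M2 | defective) = 0.06975/0.07898 ≈ 0.883
P(M4 | defective) = 0.00464/0.07898 ≈ 0.059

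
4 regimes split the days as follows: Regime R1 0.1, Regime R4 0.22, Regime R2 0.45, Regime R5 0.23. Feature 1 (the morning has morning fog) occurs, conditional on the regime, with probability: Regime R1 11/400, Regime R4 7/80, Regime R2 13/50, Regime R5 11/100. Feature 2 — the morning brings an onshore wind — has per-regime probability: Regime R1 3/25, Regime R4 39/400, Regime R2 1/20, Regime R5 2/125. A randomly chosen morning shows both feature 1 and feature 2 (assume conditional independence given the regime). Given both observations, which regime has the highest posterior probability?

Compute prior × likelihood for every hypothesis:
  Regime R1: 0.1 × 0.0275 × 0.12 = 0.00033
  Regime R4: 0.22 × 0.0875 × 0.0975 = 0.001876875
  Regime R2: 0.45 × 0.26 × 0.05 = 0.00585
  Regime R5: 0.23 × 0.11 × 0.016 = 0.0004048
Normalizing constant = 0.008461675.
Largest term belongs to Regime R2, so Regime R2 is most probable.

Regime R2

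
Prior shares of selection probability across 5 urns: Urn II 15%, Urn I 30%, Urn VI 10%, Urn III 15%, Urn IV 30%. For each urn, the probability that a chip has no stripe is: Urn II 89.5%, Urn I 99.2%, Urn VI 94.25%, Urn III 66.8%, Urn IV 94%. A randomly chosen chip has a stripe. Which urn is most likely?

Urn III

Taking complements, P(striped | each) = Urn II 0.105, Urn I 0.008, Urn VI 0.0575, Urn III 0.332, Urn IV 0.06.
By Bayes' rule, posterior ∝ prior × likelihood:
  Urn II: 0.15 × 0.105 = 0.01575
  Urn I: 0.3 × 0.008 = 0.0024
  Urn VI: 0.1 × 0.0575 = 0.00575
  Urn III: 0.15 × 0.332 = 0.0498
  Urn IV: 0.3 × 0.06 = 0.018
Total = 0.0917.
Largest term belongs to Urn III, so Urn III is most probable.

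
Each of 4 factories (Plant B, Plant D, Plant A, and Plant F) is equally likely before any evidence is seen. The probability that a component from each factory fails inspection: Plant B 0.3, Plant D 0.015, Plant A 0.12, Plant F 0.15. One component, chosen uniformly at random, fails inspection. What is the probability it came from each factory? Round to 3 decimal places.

Plant B 0.513, Plant D 0.026, Plant A 0.205, Plant F 0.256

Since the prior is uniform, the posterior is proportional to the likelihood:
  Plant B: 0.3
  Plant D: 0.015
  Plant A: 0.12
  Plant F: 0.15
Normalizing constant = 0.585.
P(Plant B | nonconforming) = 0.3/0.585 ≈ 0.513
P(Plant D | nonconforming) = 0.015/0.585 ≈ 0.026
P(Plant A | nonconforming) = 0.12/0.585 ≈ 0.205
P(Plant F | nonconforming) = 0.15/0.585 ≈ 0.256
(Check: 0.513+0.026+0.205+0.256 = 1.000.)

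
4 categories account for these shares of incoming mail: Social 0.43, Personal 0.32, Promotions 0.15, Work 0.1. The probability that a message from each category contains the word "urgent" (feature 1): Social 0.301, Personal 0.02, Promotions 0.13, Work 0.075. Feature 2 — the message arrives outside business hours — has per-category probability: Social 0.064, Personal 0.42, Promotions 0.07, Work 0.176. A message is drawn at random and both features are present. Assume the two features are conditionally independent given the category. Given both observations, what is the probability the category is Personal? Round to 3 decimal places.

0.197

Unnormalized posteriors (prior × likelihood):
  Social: 0.43 × 0.301 × 0.064 = 0.00828352
  Personal: 0.32 × 0.02 × 0.42 = 0.002688
  Promotions: 0.15 × 0.13 × 0.07 = 0.001365
  Work: 0.1 × 0.075 × 0.176 = 0.00132
Sum = 0.01365652.
P(Personal | evidence) = 0.002688 / 0.01365652 ≈ 0.197.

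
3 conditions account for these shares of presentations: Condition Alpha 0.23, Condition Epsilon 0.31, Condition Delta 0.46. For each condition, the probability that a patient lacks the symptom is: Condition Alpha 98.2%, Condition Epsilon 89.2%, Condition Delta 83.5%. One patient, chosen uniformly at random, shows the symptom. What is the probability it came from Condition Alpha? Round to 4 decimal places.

Taking complements, P(symptomatic | each) = Condition Alpha 0.018, Condition Epsilon 0.108, Condition Delta 0.165.
Unnormalized posteriors (prior × likelihood):
  Condition Alpha: 0.23 × 0.018 = 0.00414
  Condition Epsilon: 0.31 × 0.108 = 0.03348
  Condition Delta: 0.46 × 0.165 = 0.0759
Normalizing constant = 0.11352.
P(Condition Alpha | evidence) = 0.00414 / 0.11352 ≈ 0.0365.

0.0365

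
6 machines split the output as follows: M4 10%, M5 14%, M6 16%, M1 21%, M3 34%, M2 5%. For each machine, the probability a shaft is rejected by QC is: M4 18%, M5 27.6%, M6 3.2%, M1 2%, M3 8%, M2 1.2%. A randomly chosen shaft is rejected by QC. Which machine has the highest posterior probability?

M5

By Bayes' rule, posterior ∝ prior × likelihood:
  M4: 0.1 × 0.18 = 0.018
  M5: 0.14 × 0.276 = 0.03864
  M6: 0.16 × 0.032 = 0.00512
  M1: 0.21 × 0.02 = 0.0042
  M3: 0.34 × 0.08 = 0.0272
  M2: 0.05 × 0.012 = 0.0006
Sum = 0.09376.
Largest term belongs to M5, so M5 is most probable.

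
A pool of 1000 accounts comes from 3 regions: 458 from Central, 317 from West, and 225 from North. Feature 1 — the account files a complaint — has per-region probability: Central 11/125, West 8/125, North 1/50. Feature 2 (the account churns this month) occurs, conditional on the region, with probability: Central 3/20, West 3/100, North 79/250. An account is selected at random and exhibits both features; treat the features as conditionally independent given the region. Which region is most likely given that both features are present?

Central

By Bayes' rule, posterior ∝ prior × likelihood:
  Central: 0.458 × 0.088 × 0.15 = 0.0060456
  West: 0.317 × 0.064 × 0.03 = 0.00060864
  North: 0.225 × 0.02 × 0.316 = 0.001422
Sum = 0.00807624.
Largest term belongs to Central, so Central is most probable.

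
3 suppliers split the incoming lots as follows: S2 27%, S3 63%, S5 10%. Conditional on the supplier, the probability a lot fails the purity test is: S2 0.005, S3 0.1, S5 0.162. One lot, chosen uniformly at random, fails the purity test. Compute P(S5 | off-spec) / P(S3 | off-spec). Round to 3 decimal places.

0.257

By Bayes' rule, posterior ∝ prior × likelihood:
  S2: 0.27 × 0.005 = 0.00135
  S3: 0.63 × 0.1 = 0.063
  S5: 0.1 × 0.162 = 0.0162
Normalizing constant = 0.08055.
The ratio is 0.0162 / 0.063 (the normalizer cancels) = 0.257.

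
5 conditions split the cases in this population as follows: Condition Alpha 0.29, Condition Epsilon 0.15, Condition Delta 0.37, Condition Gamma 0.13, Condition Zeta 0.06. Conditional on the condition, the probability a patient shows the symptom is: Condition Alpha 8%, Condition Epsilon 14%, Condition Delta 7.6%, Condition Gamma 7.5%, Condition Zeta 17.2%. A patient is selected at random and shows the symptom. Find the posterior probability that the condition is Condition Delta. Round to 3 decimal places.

0.304

By Bayes' rule, posterior ∝ prior × likelihood:
  Condition Alpha: 0.29 × 0.08 = 0.0232
  Condition Epsilon: 0.15 × 0.14 = 0.021
  Condition Delta: 0.37 × 0.076 = 0.02812
  Condition Gamma: 0.13 × 0.075 = 0.00975
  Condition Zeta: 0.06 × 0.172 = 0.01032
Sum = 0.09239.
P(Condition Delta | evidence) = 0.02812 / 0.09239 ≈ 0.304.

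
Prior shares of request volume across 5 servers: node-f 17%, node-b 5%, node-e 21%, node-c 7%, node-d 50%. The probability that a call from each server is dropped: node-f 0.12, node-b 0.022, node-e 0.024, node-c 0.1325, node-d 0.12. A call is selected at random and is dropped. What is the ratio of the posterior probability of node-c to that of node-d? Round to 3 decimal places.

0.155

By Bayes' rule, posterior ∝ prior × likelihood:
  node-f: 0.17 × 0.12 = 0.0204
  node-b: 0.05 × 0.022 = 0.0011
  node-e: 0.21 × 0.024 = 0.00504
  node-c: 0.07 × 0.1325 = 0.009275
  node-d: 0.5 × 0.12 = 0.06
Total = 0.095815.
The ratio is 0.009275 / 0.06 (the normalizer cancels) = 0.155.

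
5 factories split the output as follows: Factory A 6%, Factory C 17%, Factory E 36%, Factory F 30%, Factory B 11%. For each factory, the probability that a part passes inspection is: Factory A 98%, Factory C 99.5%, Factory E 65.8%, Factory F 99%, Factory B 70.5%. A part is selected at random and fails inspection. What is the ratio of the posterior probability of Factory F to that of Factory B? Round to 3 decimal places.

0.092

Taking complements, P(nonconforming | each) = Factory A 0.02, Factory C 0.005, Factory E 0.342, Factory F 0.01, Factory B 0.295.
By Bayes' rule, posterior ∝ prior × likelihood:
  Factory A: 0.06 × 0.02 = 0.0012
  Factory C: 0.17 × 0.005 = 0.00085
  Factory E: 0.36 × 0.342 = 0.12312
  Factory F: 0.3 × 0.01 = 0.003
  Factory B: 0.11 × 0.295 = 0.03245
Total = 0.16062.
The ratio is 0.003 / 0.03245 (the normalizer cancels) = 0.092.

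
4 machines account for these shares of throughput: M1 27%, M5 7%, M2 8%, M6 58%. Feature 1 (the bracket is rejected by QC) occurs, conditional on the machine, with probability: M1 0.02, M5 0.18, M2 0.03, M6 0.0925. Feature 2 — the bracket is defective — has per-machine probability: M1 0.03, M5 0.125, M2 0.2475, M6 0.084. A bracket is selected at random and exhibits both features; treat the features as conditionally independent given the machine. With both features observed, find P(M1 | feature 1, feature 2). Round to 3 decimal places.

Prior × likelihood for each hypothesis:
  M1: 0.27 × 0.02 × 0.03 = 0.000162
  M5: 0.07 × 0.18 × 0.125 = 0.001575
  M2: 0.08 × 0.03 × 0.2475 = 0.000594
  M6: 0.58 × 0.0925 × 0.084 = 0.0045066
Normalizing constant = 0.0068376.
P(M1 | evidence) = 0.000162 / 0.0068376 ≈ 0.024.

0.024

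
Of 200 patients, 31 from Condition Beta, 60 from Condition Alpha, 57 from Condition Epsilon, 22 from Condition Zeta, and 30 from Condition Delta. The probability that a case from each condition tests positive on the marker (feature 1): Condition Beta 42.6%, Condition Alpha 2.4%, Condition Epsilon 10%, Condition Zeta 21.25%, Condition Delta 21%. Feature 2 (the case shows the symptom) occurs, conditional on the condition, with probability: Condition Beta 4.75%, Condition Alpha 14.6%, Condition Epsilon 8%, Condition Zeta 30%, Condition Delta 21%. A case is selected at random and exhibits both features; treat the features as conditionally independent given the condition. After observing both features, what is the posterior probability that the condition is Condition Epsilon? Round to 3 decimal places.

Prior × likelihood for each hypothesis:
  Condition Beta: 0.155 × 0.426 × 0.0475 = 0.003136425
  Condition Alpha: 0.3 × 0.024 × 0.146 = 0.0010512
  Condition Epsilon: 0.285 × 0.1 × 0.08 = 0.00228
  Condition Zeta: 0.11 × 0.2125 × 0.3 = 0.0070125
  Condition Delta: 0.15 × 0.21 × 0.21 = 0.006615
Total = 0.020095125.
P(Condition Epsilon | evidence) = 0.00228 / 0.020095125 ≈ 0.113.

0.113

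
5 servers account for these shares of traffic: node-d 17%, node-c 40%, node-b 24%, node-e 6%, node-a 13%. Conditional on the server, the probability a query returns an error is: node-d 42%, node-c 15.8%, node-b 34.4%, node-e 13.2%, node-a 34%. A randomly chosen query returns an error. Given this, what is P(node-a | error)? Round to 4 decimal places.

Compute prior × likelihood for every hypothesis:
  node-d: 0.17 × 0.42 = 0.0714
  node-c: 0.4 × 0.158 = 0.0632
  node-b: 0.24 × 0.344 = 0.08256
  node-e: 0.06 × 0.132 = 0.00792
  node-a: 0.13 × 0.34 = 0.0442
Total = 0.26928.
P(node-a | evidence) = 0.0442 / 0.26928 ≈ 0.1641.

0.1641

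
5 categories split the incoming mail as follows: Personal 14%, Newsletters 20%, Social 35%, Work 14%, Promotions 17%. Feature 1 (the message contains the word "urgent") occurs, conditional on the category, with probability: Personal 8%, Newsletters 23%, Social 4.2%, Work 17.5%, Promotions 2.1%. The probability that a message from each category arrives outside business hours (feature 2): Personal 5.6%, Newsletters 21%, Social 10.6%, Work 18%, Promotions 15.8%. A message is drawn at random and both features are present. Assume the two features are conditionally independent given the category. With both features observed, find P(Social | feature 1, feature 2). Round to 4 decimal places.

0.0926

Unnormalized posteriors (prior × likelihood):
  Personal: 0.14 × 0.08 × 0.056 = 0.0006272
  Newsletters: 0.2 × 0.23 × 0.21 = 0.00966
  Social: 0.35 × 0.042 × 0.106 = 0.0015582
  Work: 0.14 × 0.175 × 0.18 = 0.00441
  Promotions: 0.17 × 0.021 × 0.158 = 0.00056406
Sum = 0.01681946.
P(Social | evidence) = 0.0015582 / 0.01681946 ≈ 0.0926.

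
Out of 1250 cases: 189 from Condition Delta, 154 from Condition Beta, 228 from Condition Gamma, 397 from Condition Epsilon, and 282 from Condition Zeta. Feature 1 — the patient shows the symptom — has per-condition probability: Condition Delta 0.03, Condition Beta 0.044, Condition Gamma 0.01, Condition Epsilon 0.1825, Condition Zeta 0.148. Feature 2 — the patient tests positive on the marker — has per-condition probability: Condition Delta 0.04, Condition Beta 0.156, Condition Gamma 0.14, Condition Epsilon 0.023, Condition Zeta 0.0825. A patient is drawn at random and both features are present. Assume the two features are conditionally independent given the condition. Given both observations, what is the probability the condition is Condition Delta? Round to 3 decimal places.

0.034

Prior × likelihood for each hypothesis:
  Condition Delta: 0.1512 × 0.03 × 0.04 = 0.00018144
  Condition Beta: 0.1232 × 0.044 × 0.156 = 0.0008456448
  Condition Gamma: 0.1824 × 0.01 × 0.14 = 0.00025536
  Condition Epsilon: 0.3176 × 0.1825 × 0.023 = 0.001333126
  Condition Zeta: 0.2256 × 0.148 × 0.0825 = 0.002754576
Sum = 0.0053701468.
P(Condition Delta | evidence) = 0.00018144 / 0.0053701468 ≈ 0.034.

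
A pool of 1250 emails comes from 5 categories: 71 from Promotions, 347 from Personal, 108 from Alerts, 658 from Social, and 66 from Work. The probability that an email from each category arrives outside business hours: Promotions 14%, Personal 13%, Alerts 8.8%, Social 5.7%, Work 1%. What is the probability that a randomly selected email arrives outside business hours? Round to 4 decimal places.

0.0822

Compute prior × likelihood for every hypothesis:
  Promotions: 0.0568 × 0.14 = 0.007952
  Personal: 0.2776 × 0.13 = 0.036088
  Alerts: 0.0864 × 0.088 = 0.0076032
  Social: 0.5264 × 0.057 = 0.0300048
  Work: 0.0528 × 0.01 = 0.000528
P(off-hours) = 0.007952 + 0.036088 + 0.0076032 + 0.0300048 + 0.000528 = 0.082176 → 0.0822.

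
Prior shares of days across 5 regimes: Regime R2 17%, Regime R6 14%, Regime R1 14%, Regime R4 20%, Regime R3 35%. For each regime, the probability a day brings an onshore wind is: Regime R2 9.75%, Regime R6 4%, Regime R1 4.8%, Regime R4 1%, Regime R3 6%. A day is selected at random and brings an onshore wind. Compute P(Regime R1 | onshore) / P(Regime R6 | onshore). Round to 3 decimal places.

1.200

Unnormalized posteriors (prior × likelihood):
  Regime R2: 0.17 × 0.0975 = 0.016575
  Regime R6: 0.14 × 0.04 = 0.0056
  Regime R1: 0.14 × 0.048 = 0.00672
  Regime R4: 0.2 × 0.01 = 0.002
  Regime R3: 0.35 × 0.06 = 0.021
Sum = 0.051895.
The ratio is 0.00672 / 0.0056 (the normalizer cancels) = 1.200.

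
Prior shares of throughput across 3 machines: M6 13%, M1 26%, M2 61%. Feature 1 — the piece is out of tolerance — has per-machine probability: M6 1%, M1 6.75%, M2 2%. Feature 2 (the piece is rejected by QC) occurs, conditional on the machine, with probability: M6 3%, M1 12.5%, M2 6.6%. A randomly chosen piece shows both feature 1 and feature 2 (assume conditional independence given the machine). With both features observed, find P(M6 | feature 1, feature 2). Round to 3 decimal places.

0.013

Prior × likelihood for each hypothesis:
  M6: 0.13 × 0.01 × 0.03 = 0.000039
  M1: 0.26 × 0.0675 × 0.125 = 0.00219375
  M2: 0.61 × 0.02 × 0.066 = 0.0008052
Total = 0.00303795.
P(M6 | evidence) = 0.000039 / 0.00303795 ≈ 0.013.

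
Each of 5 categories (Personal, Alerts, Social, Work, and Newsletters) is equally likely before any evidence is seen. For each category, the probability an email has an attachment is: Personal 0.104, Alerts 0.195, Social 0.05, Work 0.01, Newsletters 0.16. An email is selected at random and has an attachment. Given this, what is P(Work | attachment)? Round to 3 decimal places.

0.019

With a uniform prior (1/5 each), posterior ∝ likelihood:
  Personal: 0.104
  Alerts: 0.195
  Social: 0.05
  Work: 0.01
  Newsletters: 0.16
Normalizing constant = 0.519.
P(Work | evidence) = 0.01 / 0.519 ≈ 0.019.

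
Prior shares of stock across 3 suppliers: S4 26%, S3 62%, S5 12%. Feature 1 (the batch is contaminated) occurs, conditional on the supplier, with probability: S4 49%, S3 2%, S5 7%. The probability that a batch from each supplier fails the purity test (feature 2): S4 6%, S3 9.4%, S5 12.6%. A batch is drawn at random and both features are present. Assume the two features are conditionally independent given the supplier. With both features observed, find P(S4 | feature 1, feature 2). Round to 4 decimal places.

By Bayes' rule, posterior ∝ prior × likelihood:
  S4: 0.26 × 0.49 × 0.06 = 0.007644
  S3: 0.62 × 0.02 × 0.094 = 0.0011656
  S5: 0.12 × 0.07 × 0.126 = 0.0010584
Total = 0.009868.
P(S4 | evidence) = 0.007644 / 0.009868 ≈ 0.7746.

0.7746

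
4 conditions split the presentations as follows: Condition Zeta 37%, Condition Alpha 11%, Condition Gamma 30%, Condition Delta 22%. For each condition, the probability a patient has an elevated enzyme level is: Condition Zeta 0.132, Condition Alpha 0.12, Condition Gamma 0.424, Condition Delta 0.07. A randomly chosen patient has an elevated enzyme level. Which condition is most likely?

Compute prior × likelihood for every hypothesis:
  Condition Zeta: 0.37 × 0.132 = 0.04884
  Condition Alpha: 0.11 × 0.12 = 0.0132
  Condition Gamma: 0.3 × 0.424 = 0.1272
  Condition Delta: 0.22 × 0.07 = 0.0154
Normalizing constant = 0.20464.
Largest term belongs to Condition Gamma, so Condition Gamma is most probable.

Condition Gamma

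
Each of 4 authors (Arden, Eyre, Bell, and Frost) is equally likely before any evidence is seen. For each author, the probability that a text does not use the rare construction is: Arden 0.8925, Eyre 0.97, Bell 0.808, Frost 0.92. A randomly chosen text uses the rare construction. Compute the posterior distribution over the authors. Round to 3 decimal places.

Taking complements, P(rare-form | each) = Arden 0.1075, Eyre 0.03, Bell 0.192, Frost 0.08.
With a uniform prior (1/4 each), posterior ∝ likelihood:
  Arden: 0.1075
  Eyre: 0.03
  Bell: 0.192
  Frost: 0.08
Sum = 0.4095.
P(Arden | rare-form) = 0.1075/0.4095 ≈ 0.263
P(Eyre | rare-form) = 0.03/0.4095 ≈ 0.073
P(Bell | rare-form) = 0.192/0.4095 ≈ 0.469
P(Frost | rare-form) = 0.08/0.4095 ≈ 0.195

Arden 0.263, Eyre 0.073, Bell 0.469, Frost 0.195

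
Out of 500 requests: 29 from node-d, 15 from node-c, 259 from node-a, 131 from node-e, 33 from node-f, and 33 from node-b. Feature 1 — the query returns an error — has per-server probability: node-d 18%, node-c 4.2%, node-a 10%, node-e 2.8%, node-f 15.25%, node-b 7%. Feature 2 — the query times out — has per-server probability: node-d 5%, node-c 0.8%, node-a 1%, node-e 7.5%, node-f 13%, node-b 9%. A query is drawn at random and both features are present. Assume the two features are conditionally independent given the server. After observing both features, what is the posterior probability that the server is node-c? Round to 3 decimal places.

Prior × likelihood for each hypothesis:
  node-d: 0.058 × 0.18 × 0.05 = 0.000522
  node-c: 0.03 × 0.042 × 0.008 = 0.00001008
  node-a: 0.518 × 0.1 × 0.01 = 0.000518
  node-e: 0.262 × 0.028 × 0.075 = 0.0005502
  node-f: 0.066 × 0.1525 × 0.13 = 0.00130845
  node-b: 0.066 × 0.07 × 0.09 = 0.0004158
Sum = 0.00332453.
P(node-c | evidence) = 0.00001008 / 0.00332453 ≈ 0.003.

0.003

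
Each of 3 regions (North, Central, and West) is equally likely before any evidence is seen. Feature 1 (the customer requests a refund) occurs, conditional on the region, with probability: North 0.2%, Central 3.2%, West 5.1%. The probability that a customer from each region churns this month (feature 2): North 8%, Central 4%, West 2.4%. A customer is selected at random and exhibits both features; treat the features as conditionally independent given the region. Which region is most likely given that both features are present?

Central

Since the prior is uniform, the posterior is proportional to the likelihood:
  North: 0.002 × 0.08 = 0.00016
  Central: 0.032 × 0.04 = 0.00128
  West: 0.051 × 0.024 = 0.001224
Sum = 0.002664.
Largest term belongs to Central, so Central is most probable.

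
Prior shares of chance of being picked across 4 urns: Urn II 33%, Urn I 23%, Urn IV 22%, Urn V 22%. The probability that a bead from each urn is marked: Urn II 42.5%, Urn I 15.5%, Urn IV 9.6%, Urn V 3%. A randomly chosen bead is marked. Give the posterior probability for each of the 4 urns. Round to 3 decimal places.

Urn II 0.689, Urn I 0.175, Urn IV 0.104, Urn V 0.032

By Bayes' rule, posterior ∝ prior × likelihood:
  Urn II: 0.33 × 0.425 = 0.14025
  Urn I: 0.23 × 0.155 = 0.03565
  Urn IV: 0.22 × 0.096 = 0.02112
  Urn V: 0.22 × 0.03 = 0.0066
Normalizing constant = 0.20362.
P(Urn II | marked) = 0.14025/0.20362 ≈ 0.689
P(Urn I | marked) = 0.03565/0.20362 ≈ 0.175
P(Urn IV | marked) = 0.02112/0.20362 ≈ 0.104
P(Urn V | marked) = 0.0066/0.20362 ≈ 0.032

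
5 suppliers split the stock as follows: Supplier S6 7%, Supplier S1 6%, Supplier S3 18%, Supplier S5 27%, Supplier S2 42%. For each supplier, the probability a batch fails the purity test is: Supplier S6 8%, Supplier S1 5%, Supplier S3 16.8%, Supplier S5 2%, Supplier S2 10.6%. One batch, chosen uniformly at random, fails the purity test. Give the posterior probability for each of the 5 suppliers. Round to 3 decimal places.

Supplier S6 0.063, Supplier S1 0.034, Supplier S3 0.341, Supplier S5 0.061, Supplier S2 0.502

By Bayes' rule, posterior ∝ prior × likelihood:
  Supplier S6: 0.07 × 0.08 = 0.0056
  Supplier S1: 0.06 × 0.05 = 0.003
  Supplier S3: 0.18 × 0.168 = 0.03024
  Supplier S5: 0.27 × 0.02 = 0.0054
  Supplier S2: 0.42 × 0.106 = 0.04452
Normalizing constant = 0.08876.
P(Supplier S6 | off-spec) = 0.0056/0.08876 ≈ 0.063
P(Supplier S1 | off-spec) = 0.003/0.08876 ≈ 0.034
P(Supplier S3 | off-spec) = 0.03024/0.08876 ≈ 0.341
P(Supplier S5 | off-spec) = 0.0054/0.08876 ≈ 0.061
P(Supplier S2 | off-spec) = 0.04452/0.08876 ≈ 0.502
(Check: 0.063+0.034+0.341+0.061+0.502 = 1.001.)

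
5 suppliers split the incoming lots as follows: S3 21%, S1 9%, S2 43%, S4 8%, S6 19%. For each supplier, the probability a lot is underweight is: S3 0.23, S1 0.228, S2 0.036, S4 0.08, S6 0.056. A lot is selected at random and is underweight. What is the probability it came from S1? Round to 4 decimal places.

Compute prior × likelihood for every hypothesis:
  S3: 0.21 × 0.23 = 0.0483
  S1: 0.09 × 0.228 = 0.02052
  S2: 0.43 × 0.036 = 0.01548
  S4: 0.08 × 0.08 = 0.0064
  S6: 0.19 × 0.056 = 0.01064
Total = 0.10134.
P(S1 | evidence) = 0.02052 / 0.10134 ≈ 0.2025.

0.2025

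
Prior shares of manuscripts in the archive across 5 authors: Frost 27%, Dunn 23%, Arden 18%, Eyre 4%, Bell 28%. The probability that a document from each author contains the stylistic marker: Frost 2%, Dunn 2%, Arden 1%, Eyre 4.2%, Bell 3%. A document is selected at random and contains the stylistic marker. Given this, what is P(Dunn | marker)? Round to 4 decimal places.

Prior × likelihood for each hypothesis:
  Frost: 0.27 × 0.02 = 0.0054
  Dunn: 0.23 × 0.02 = 0.0046
  Arden: 0.18 × 0.01 = 0.0018
  Eyre: 0.04 × 0.042 = 0.00168
  Bell: 0.28 × 0.03 = 0.0084
Total = 0.02188.
P(Dunn | evidence) = 0.0046 / 0.02188 ≈ 0.2102.

0.2102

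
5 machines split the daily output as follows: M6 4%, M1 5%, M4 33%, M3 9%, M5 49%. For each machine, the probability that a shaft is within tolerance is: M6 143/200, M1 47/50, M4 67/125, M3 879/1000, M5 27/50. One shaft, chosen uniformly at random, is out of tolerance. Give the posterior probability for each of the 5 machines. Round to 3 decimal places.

Taking complements, P(oversize | each) = M6 0.285, M1 0.06, M4 0.464, M3 0.121, M5 0.46.
Unnormalized posteriors (prior × likelihood):
  M6: 0.04 × 0.285 = 0.0114
  M1: 0.05 × 0.06 = 0.003
  M4: 0.33 × 0.464 = 0.15312
  M3: 0.09 × 0.121 = 0.01089
  M5: 0.49 × 0.46 = 0.2254
Sum = 0.40381.
P(M6 | oversize) = 0.0114/0.40381 ≈ 0.028
P(M1 | oversize) = 0.003/0.40381 ≈ 0.007
P(M4 | oversize) = 0.15312/0.40381 ≈ 0.379
P(M3 | oversize) = 0.01089/0.40381 ≈ 0.027
P(M5 | oversize) = 0.2254/0.40381 ≈ 0.558

M6 0.028, M1 0.007, M4 0.379, M3 0.027, M5 0.558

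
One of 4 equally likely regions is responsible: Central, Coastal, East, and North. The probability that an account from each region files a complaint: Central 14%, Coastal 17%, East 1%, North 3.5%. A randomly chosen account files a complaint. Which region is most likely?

Since the prior is uniform, the posterior is proportional to the likelihood:
  Central: 0.14
  Coastal: 0.17
  East: 0.01
  North: 0.035
Total = 0.355.
Largest term belongs to Coastal, so Coastal is most probable.

Coastal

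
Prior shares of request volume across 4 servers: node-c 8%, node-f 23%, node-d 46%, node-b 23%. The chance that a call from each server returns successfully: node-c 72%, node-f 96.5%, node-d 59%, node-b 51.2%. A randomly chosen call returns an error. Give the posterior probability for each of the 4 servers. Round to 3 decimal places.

node-c 0.068, node-f 0.024, node-d 0.569, node-b 0.339

Taking complements, P(error | each) = node-c 0.28, node-f 0.035, node-d 0.41, node-b 0.488.
By Bayes' rule, posterior ∝ prior × likelihood:
  node-c: 0.08 × 0.28 = 0.0224
  node-f: 0.23 × 0.035 = 0.00805
  node-d: 0.46 × 0.41 = 0.1886
  node-b: 0.23 × 0.488 = 0.11224
Total = 0.33129.
P(node-c | error) = 0.0224/0.33129 ≈ 0.068
P(node-f | error) = 0.00805/0.33129 ≈ 0.024
P(node-d | error) = 0.1886/0.33129 ≈ 0.569
P(node-b | error) = 0.11224/0.33129 ≈ 0.339
(Check: 0.068+0.024+0.569+0.339 = 1.000.)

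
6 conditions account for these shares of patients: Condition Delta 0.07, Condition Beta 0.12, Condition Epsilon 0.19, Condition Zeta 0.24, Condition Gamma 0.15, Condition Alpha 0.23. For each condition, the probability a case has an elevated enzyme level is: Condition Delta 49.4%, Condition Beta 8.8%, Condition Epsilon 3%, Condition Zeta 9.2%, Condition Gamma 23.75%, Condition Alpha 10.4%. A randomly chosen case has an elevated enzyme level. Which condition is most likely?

Condition Gamma

By Bayes' rule, posterior ∝ prior × likelihood:
  Condition Delta: 0.07 × 0.494 = 0.03458
  Condition Beta: 0.12 × 0.088 = 0.01056
  Condition Epsilon: 0.19 × 0.03 = 0.0057
  Condition Zeta: 0.24 × 0.092 = 0.02208
  Condition Gamma: 0.15 × 0.2375 = 0.035625
  Condition Alpha: 0.23 × 0.104 = 0.02392
Sum = 0.132465.
Largest term belongs to Condition Gamma, so Condition Gamma is most probable.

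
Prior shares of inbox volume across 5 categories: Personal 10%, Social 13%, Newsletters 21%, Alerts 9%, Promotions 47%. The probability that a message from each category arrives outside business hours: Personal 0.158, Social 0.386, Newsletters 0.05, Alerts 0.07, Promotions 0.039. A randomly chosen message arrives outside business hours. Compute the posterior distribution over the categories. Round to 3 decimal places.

By Bayes' rule, posterior ∝ prior × likelihood:
  Personal: 0.1 × 0.158 = 0.0158
  Social: 0.13 × 0.386 = 0.05018
  Newsletters: 0.21 × 0.05 = 0.0105
  Alerts: 0.09 × 0.07 = 0.0063
  Promotions: 0.47 × 0.039 = 0.01833
Sum = 0.10111.
P(Personal | off-hours) = 0.0158/0.10111 ≈ 0.156
P(Social | off-hours) = 0.05018/0.10111 ≈ 0.496
P(Newsletters | off-hours) = 0.0105/0.10111 ≈ 0.104
P(Alerts | off-hours) = 0.0063/0.10111 ≈ 0.062
P(Promotions | off-hours) = 0.01833/0.10111 ≈ 0.181

Personal 0.156, Social 0.496, Newsletters 0.104, Alerts 0.062, Promotions 0.181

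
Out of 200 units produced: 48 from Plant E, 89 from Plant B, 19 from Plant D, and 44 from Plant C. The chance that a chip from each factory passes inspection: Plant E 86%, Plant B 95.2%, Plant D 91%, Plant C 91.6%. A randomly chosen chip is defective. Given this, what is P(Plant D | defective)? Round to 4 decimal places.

Taking complements, P(defective | each) = Plant E 0.14, Plant B 0.048, Plant D 0.09, Plant C 0.084.
Unnormalized posteriors (prior × likelihood):
  Plant E: 0.24 × 0.14 = 0.0336
  Plant B: 0.445 × 0.048 = 0.02136
  Plant D: 0.095 × 0.09 = 0.00855
  Plant C: 0.22 × 0.084 = 0.01848
Total = 0.08199.
P(Plant D | evidence) = 0.00855 / 0.08199 ≈ 0.1043.

0.1043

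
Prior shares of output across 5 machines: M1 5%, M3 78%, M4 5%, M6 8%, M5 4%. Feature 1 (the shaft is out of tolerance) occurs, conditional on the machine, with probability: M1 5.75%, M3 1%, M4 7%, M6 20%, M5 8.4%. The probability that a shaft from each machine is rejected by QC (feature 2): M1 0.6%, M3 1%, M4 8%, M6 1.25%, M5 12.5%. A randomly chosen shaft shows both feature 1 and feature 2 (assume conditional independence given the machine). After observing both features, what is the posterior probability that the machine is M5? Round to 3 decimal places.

Unnormalized posteriors (prior × likelihood):
  M1: 0.05 × 0.0575 × 0.006 = 0.00001725
  M3: 0.78 × 0.01 × 0.01 = 0.000078
  M4: 0.05 × 0.07 × 0.08 = 0.00028
  M6: 0.08 × 0.2 × 0.0125 = 0.0002
  M5: 0.04 × 0.084 × 0.125 = 0.00042
Normalizing constant = 0.00099525.
P(M5 | evidence) = 0.00042 / 0.00099525 ≈ 0.422.

0.422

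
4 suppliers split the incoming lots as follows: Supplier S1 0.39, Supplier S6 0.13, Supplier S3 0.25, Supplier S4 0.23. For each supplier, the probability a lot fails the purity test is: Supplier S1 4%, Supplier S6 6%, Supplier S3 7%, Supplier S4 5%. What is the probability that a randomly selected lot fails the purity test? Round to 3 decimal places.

Unnormalized posteriors (prior × likelihood):
  Supplier S1: 0.39 × 0.04 = 0.0156
  Supplier S6: 0.13 × 0.06 = 0.0078
  Supplier S3: 0.25 × 0.07 = 0.0175
  Supplier S4: 0.23 × 0.05 = 0.0115
P(off-spec) = 0.0156 + 0.0078 + 0.0175 + 0.0115 = 0.0524 → 0.052.

0.052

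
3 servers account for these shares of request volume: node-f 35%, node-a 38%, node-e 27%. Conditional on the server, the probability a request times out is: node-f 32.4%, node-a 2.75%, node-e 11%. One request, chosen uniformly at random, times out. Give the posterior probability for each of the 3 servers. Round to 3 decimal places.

node-f 0.739, node-a 0.068, node-e 0.193

Unnormalized posteriors (prior × likelihood):
  node-f: 0.35 × 0.324 = 0.1134
  node-a: 0.38 × 0.0275 = 0.01045
  node-e: 0.27 × 0.11 = 0.0297
Sum = 0.15355.
P(node-f | timeout) = 0.1134/0.15355 ≈ 0.739
P(node-a | timeout) = 0.01045/0.15355 ≈ 0.068
P(node-e | timeout) = 0.0297/0.15355 ≈ 0.193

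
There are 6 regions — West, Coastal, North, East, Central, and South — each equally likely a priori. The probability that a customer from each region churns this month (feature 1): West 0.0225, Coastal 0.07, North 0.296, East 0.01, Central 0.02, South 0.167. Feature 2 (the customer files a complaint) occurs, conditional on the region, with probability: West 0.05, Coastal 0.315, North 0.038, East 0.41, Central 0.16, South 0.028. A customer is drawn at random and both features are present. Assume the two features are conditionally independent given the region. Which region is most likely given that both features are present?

Coastal

With a uniform prior (1/6 each), posterior ∝ likelihood:
  West: 0.0225 × 0.05 = 0.001125
  Coastal: 0.07 × 0.315 = 0.02205
  North: 0.296 × 0.038 = 0.011248
  East: 0.01 × 0.41 = 0.0041
  Central: 0.02 × 0.16 = 0.0032
  South: 0.167 × 0.028 = 0.004676
Sum = 0.046399.
Largest term belongs to Coastal, so Coastal is most probable.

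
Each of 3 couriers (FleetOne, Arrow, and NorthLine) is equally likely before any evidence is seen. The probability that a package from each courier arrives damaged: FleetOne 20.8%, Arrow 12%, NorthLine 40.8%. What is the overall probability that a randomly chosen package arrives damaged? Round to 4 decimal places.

Since the prior is uniform, the posterior is proportional to the likelihood:
  FleetOne: 0.208
  Arrow: 0.12
  NorthLine: 0.408
P(damaged) = (1/3) × (0.208 + 0.12 + 0.408) = 0.736/3 ≈ 0.2453.

0.2453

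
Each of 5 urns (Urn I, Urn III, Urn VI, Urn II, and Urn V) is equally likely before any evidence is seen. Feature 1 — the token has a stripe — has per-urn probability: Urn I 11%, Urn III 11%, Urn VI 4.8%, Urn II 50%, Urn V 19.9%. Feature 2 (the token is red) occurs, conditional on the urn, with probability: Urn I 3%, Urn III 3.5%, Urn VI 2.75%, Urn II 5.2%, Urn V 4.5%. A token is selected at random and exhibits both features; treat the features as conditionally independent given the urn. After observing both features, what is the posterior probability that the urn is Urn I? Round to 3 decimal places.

With a uniform prior (1/5 each), posterior ∝ likelihood:
  Urn I: 0.11 × 0.03 = 0.0033
  Urn III: 0.11 × 0.035 = 0.00385
  Urn VI: 0.048 × 0.0275 = 0.00132
  Urn II: 0.5 × 0.052 = 0.026
  Urn V: 0.199 × 0.045 = 0.008955
Normalizing constant = 0.043425.
P(Urn I | evidence) = 0.0033 / 0.043425 ≈ 0.076.

0.076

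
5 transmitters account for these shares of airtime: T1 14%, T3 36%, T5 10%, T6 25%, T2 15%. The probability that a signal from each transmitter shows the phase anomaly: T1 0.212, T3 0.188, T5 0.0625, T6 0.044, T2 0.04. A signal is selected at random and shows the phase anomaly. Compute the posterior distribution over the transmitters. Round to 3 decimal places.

Prior × likelihood for each hypothesis:
  T1: 0.14 × 0.212 = 0.02968
  T3: 0.36 × 0.188 = 0.06768
  T5: 0.1 × 0.0625 = 0.00625
  T6: 0.25 × 0.044 = 0.011
  T2: 0.15 × 0.04 = 0.006
Total = 0.12061.
P(T1 | anomaly) = 0.02968/0.12061 ≈ 0.246
P(T3 | anomaly) = 0.06768/0.12061 ≈ 0.561
P(T5 | anomaly) = 0.00625/0.12061 ≈ 0.052
P(T6 | anomaly) = 0.011/0.12061 ≈ 0.091
P(T2 | anomaly) = 0.006/0.12061 ≈ 0.050
(Check: 0.246+0.561+0.052+0.091+0.050 = 1.000.)

T1 0.246, T3 0.561, T5 0.052, T6 0.091, T2 0.050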